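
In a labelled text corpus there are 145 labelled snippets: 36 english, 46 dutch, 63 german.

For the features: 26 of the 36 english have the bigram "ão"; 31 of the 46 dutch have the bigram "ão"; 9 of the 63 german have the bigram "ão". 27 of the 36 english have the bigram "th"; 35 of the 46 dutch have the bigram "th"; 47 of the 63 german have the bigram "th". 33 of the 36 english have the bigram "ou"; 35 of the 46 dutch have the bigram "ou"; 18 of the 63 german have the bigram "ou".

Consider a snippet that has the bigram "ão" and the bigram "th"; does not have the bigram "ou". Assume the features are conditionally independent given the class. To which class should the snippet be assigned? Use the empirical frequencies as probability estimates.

dutch

english: (36/145) × (26/36) × (27/36) × (3/36) ≈ 0.0112069
dutch: (46/145) × (31/46) × (35/46) × (11/46) ≈ 0.038899
german: (63/145) × (9/63) × (47/63) × (45/63) ≈ 0.0330753
Highest score → dutch.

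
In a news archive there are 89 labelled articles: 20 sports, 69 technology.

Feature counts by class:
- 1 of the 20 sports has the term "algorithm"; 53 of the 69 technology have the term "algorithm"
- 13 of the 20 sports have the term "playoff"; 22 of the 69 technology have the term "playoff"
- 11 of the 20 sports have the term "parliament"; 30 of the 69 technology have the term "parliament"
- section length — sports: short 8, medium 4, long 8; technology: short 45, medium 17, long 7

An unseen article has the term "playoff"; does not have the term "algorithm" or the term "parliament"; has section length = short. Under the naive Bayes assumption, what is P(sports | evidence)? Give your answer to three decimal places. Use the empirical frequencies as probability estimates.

0.542

sports: (20/89) × (19/20) × (13/20) × (9/20) × (8/20) ≈ 0.0249775
technology: (69/89) × (16/69) × (22/69) × (39/69) × (45/69) ≈ 0.0211292
P(sports | x) = 0.0249775 / 0.0461067 ≈ 0.542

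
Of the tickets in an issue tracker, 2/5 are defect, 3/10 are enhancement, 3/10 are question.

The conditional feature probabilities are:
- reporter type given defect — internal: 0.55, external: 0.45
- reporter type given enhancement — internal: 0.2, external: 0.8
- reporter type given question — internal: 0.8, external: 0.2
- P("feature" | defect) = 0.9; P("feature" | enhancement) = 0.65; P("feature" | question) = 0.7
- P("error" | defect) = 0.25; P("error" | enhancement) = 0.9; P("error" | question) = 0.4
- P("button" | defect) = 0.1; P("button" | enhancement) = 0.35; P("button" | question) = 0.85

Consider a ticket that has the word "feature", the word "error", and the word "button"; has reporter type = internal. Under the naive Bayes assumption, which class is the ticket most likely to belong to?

defect: 0.4 × 0.55 × 0.9 × 0.25 × 0.1 = 0.00495
enhancement: 0.3 × 0.2 × 0.65 × 0.9 × 0.35 = 0.012285
question: 0.3 × 0.8 × 0.7 × 0.4 × 0.85 = 0.05712
Highest score → question.

question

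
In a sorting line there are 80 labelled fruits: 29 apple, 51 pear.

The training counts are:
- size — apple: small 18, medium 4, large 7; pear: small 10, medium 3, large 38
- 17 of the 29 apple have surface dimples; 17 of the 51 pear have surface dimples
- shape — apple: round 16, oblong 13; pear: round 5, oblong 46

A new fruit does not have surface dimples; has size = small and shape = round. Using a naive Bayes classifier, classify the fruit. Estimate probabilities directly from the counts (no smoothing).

apple: (29/80) × (18/29) × (12/29) × (16/29) ≈ 0.0513674
pear: (51/80) × (10/51) × (34/51) × (5/51) ≈ 0.00816993
Highest score → apple.

apple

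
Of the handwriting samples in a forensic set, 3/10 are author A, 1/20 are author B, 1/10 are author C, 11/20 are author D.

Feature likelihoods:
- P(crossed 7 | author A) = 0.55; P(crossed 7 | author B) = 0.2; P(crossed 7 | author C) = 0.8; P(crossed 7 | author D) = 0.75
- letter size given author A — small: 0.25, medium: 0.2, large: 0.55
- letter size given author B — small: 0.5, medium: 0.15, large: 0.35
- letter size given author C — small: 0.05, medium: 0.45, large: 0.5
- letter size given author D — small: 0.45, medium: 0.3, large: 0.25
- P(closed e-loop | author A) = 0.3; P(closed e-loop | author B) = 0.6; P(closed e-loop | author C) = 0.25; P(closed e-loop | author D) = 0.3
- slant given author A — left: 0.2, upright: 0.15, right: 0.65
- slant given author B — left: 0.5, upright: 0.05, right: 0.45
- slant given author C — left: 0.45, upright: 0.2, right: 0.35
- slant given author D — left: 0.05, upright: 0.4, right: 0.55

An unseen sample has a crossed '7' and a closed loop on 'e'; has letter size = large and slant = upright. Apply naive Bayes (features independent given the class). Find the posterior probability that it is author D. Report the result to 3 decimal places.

0.667

author A: 0.3 × 0.55 × 0.55 × 0.3 × 0.15 = 0.00408375
author B: 0.05 × 0.2 × 0.35 × 0.6 × 0.05 = 0.000105
author C: 0.1 × 0.8 × 0.5 × 0.25 × 0.2 = 0.002
author D: 0.55 × 0.75 × 0.25 × 0.3 × 0.4 = 0.012375
P(author D | x) = 0.012375 / 0.01856375 ≈ 0.667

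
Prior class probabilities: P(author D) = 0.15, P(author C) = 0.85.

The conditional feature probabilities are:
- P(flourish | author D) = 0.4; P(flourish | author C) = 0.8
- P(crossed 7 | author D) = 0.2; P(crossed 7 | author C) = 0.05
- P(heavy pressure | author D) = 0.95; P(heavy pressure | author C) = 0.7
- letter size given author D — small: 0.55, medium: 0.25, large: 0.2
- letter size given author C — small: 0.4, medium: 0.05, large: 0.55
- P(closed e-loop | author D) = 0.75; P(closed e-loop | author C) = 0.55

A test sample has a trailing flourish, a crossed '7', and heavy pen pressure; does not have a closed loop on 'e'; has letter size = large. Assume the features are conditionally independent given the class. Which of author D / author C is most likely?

author C

author D: 0.15 × 0.4 × 0.2 × 0.95 × 0.2 × (1−0.75) = 0.00057
author C: 0.85 × 0.8 × 0.05 × 0.7 × 0.55 × (1−0.55) = 0.0058905
Highest score → author C.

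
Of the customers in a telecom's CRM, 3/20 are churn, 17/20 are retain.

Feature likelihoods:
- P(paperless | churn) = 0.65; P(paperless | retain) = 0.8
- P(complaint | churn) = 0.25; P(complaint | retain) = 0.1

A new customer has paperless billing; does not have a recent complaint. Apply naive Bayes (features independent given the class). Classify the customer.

churn: 0.15 × 0.65 × (1−0.25) = 0.073125
retain: 0.85 × 0.8 × (1−0.1) = 0.612
Highest score → retain.

retain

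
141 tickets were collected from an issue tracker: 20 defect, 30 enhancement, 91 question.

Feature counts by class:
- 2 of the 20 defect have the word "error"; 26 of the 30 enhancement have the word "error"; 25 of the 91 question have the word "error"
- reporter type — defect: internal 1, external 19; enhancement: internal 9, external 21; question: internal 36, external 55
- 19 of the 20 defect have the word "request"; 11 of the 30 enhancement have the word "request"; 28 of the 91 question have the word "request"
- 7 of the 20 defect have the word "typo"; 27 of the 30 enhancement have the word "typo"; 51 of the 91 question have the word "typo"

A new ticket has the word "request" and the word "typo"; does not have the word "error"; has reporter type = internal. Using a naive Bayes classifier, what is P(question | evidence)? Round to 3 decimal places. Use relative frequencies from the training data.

defect: (20/141) × (18/20) × (1/20) × (19/20) × (7/20) ≈ 0.00212234
enhancement: (30/141) × (4/30) × (9/30) × (11/30) × (27/30) ≈ 0.00280851
question: (91/141) × (66/91) × (36/91) × (28/91) × (51/91) ≈ 0.0319324
P(question | x) = 0.0319324 / 0.03686325 ≈ 0.866

0.866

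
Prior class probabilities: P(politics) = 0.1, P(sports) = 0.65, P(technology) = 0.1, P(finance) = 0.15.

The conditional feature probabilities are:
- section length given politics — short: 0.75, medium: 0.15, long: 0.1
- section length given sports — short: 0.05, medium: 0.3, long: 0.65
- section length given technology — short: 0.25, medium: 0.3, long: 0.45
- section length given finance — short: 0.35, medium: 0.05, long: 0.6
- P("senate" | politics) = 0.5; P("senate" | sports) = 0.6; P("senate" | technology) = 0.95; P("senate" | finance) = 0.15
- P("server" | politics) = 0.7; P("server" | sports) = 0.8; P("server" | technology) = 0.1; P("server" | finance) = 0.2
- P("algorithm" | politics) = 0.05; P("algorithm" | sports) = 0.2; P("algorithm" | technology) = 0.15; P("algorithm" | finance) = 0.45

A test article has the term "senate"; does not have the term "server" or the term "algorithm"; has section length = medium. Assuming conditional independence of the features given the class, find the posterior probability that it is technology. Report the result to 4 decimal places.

0.5052

politics: 0.1 × 0.15 × 0.5 × (1−0.7) × (1−0.05) = 0.0021375
sports: 0.65 × 0.3 × 0.6 × (1−0.8) × (1−0.2) = 0.01872
technology: 0.1 × 0.3 × 0.95 × (1−0.1) × (1−0.15) = 0.0218025
finance: 0.15 × 0.05 × 0.15 × (1−0.2) × (1−0.45) = 0.000495
P(technology | x) = 0.0218025 / 0.043155 ≈ 0.5052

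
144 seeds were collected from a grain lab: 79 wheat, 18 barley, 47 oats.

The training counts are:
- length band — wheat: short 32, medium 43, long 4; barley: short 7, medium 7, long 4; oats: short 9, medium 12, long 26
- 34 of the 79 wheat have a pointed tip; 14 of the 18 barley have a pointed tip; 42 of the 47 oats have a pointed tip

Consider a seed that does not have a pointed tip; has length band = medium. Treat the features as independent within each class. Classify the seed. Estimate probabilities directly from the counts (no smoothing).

wheat: (79/144) × (43/79) × (45/79) ≈ 0.170095
barley: (18/144) × (7/18) × (4/18) ≈ 0.0108025
oats: (47/144) × (12/47) × (5/47) ≈ 0.00886525
Highest score → wheat.

wheat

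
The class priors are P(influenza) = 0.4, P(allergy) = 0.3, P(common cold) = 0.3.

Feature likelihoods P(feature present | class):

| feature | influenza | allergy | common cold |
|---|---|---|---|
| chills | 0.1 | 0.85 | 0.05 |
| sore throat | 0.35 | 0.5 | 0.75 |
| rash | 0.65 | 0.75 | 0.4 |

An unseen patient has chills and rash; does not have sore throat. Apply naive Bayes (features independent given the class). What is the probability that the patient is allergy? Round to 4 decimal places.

0.8386

influenza: 0.4 × 0.1 × (1−0.35) × 0.65 = 0.0169
allergy: 0.3 × 0.85 × (1−0.5) × 0.75 = 0.095625
common cold: 0.3 × 0.05 × (1−0.75) × 0.4 = 0.0015
P(allergy | x) = 0.095625 / 0.114025 ≈ 0.8386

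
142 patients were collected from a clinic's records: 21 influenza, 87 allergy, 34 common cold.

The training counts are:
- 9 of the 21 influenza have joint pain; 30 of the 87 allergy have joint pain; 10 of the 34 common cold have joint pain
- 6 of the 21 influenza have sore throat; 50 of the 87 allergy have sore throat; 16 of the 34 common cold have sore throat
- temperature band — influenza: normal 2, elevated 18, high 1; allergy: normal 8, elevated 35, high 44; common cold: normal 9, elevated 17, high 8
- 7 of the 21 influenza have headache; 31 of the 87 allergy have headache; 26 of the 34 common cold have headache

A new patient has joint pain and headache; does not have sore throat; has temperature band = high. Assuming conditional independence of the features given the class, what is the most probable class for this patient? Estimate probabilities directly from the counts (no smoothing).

influenza: (21/142) × (9/21) × (15/21) × (1/21) × (7/21) ≈ 0.000718597
allergy: (87/142) × (30/87) × (37/87) × (44/87) × (31/87) ≈ 0.0161917
common cold: (34/142) × (10/34) × (18/34) × (8/34) × (26/34) ≈ 0.00670827
Highest score → allergy.

allergy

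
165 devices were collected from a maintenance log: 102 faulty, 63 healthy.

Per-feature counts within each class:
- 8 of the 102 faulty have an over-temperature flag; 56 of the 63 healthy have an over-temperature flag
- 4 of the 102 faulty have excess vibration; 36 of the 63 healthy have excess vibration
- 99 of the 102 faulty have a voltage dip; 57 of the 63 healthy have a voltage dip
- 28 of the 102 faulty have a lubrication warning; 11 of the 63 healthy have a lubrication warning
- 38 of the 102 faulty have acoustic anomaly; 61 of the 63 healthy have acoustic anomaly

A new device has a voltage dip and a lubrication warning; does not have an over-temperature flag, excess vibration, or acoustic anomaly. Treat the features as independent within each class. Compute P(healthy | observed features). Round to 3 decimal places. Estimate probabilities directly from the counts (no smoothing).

faulty: (102/165) × (94/102) × (98/102) × (99/102) × (28/102) × (64/102) ≈ 0.0915045
healthy: (63/165) × (7/63) × (27/63) × (57/63) × (11/63) × (2/63) ≈ 0.0000911829
P(healthy | x) = 0.0000911829 / 0.0915956829 ≈ 0.001

0.001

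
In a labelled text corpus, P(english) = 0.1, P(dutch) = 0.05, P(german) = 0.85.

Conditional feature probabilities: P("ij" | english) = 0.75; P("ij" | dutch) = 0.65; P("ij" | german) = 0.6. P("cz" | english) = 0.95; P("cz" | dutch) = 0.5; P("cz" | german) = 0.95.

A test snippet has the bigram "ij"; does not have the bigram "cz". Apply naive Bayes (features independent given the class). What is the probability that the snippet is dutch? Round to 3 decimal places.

english: 0.1 × 0.75 × (1−0.95) = 0.00375
dutch: 0.05 × 0.65 × (1−0.5) = 0.01625
german: 0.85 × 0.6 × (1−0.95) = 0.0255
P(dutch | x) = 0.01625 / 0.0455 ≈ 0.357

0.357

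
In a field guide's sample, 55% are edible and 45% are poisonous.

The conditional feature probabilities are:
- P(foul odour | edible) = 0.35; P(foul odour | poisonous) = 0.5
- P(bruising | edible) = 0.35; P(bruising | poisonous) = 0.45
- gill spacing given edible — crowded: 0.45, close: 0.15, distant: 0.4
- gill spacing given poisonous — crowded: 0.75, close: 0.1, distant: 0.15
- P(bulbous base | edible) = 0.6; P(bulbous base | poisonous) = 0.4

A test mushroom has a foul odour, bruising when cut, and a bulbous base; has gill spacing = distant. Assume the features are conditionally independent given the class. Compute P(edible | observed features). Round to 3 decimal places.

edible: 0.55 × 0.35 × 0.35 × 0.4 × 0.6 = 0.01617
poisonous: 0.45 × 0.5 × 0.45 × 0.15 × 0.4 = 0.006075
P(edible | x) = 0.01617 / 0.022245 ≈ 0.727

0.727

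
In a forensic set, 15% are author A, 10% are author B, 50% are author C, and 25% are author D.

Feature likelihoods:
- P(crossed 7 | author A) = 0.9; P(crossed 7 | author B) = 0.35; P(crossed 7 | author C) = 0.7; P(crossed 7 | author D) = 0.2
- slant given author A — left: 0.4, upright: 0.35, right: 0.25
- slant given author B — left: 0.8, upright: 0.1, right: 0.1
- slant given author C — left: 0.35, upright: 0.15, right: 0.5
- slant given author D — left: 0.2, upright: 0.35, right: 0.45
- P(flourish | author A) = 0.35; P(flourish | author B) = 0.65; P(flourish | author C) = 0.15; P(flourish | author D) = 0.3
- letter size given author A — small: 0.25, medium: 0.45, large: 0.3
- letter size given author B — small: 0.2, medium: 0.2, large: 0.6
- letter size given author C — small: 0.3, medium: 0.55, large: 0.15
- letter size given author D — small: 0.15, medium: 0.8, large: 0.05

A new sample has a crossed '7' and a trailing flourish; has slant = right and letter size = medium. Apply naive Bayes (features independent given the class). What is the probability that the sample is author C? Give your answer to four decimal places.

author A: 0.15 × 0.9 × 0.25 × 0.35 × 0.45 = 0.005315625
author B: 0.1 × 0.35 × 0.1 × 0.65 × 0.2 = 0.000455
author C: 0.5 × 0.7 × 0.5 × 0.15 × 0.55 = 0.0144375
author D: 0.25 × 0.2 × 0.45 × 0.3 × 0.8 = 0.0054
P(author C | x) = 0.0144375 / 0.025608125 ≈ 0.5638

0.5638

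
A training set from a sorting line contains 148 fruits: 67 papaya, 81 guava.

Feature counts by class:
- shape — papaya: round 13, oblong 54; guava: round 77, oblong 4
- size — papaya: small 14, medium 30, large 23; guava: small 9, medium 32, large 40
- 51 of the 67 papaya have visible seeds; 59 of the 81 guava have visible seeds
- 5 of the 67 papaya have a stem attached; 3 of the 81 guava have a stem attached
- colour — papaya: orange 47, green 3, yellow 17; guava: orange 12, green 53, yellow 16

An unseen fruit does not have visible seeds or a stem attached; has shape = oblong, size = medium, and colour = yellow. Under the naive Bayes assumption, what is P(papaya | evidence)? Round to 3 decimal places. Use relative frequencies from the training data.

0.943

papaya: (67/148) × (54/67) × (30/67) × (16/67) × (62/67) × (17/67) ≈ 0.00916041
guava: (81/148) × (4/81) × (32/81) × (22/81) × (78/81) × (16/81) ≈ 0.000551627
P(papaya | x) = 0.00916041 / 0.009712037 ≈ 0.943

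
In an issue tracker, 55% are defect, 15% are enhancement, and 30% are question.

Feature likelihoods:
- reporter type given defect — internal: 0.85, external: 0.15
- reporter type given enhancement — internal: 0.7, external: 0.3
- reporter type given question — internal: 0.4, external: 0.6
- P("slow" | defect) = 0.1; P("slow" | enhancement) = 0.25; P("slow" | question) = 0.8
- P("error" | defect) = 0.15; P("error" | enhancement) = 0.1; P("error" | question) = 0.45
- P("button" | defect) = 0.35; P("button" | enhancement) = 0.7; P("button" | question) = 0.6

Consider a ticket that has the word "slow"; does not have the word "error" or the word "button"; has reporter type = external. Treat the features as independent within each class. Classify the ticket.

question

defect: 0.55 × 0.15 × 0.1 × (1−0.15) × (1−0.35) = 0.004558125
enhancement: 0.15 × 0.3 × 0.25 × (1−0.1) × (1−0.7) = 0.0030375
question: 0.3 × 0.6 × 0.8 × (1−0.45) × (1−0.6) = 0.03168
Highest score → question.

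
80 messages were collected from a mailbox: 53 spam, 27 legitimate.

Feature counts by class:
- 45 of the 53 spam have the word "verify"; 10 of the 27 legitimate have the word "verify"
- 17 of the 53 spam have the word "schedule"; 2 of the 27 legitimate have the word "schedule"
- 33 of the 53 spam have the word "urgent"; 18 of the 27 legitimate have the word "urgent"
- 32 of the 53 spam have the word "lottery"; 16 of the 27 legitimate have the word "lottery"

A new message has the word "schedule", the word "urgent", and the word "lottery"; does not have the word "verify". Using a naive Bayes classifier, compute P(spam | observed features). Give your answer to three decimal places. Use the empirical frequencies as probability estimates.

0.660

spam: (53/80) × (8/53) × (17/53) × (33/53) × (32/53) ≈ 0.0120583
legitimate: (27/80) × (17/27) × (2/27) × (18/27) × (16/27) ≈ 0.00621856
P(spam | x) = 0.0120583 / 0.01827686 ≈ 0.660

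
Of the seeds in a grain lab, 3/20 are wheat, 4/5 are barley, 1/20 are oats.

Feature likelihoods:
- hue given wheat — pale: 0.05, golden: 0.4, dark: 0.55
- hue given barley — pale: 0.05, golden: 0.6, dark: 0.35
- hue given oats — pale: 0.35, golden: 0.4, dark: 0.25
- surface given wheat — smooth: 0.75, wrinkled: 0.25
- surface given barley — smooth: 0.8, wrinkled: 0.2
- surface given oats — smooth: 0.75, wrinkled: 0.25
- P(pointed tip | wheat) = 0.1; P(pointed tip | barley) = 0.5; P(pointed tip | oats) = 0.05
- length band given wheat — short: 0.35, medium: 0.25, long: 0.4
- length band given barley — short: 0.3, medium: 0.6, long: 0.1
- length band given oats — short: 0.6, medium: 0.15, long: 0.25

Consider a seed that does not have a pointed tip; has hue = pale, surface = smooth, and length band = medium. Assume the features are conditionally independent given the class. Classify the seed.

barley

wheat: 0.15 × 0.05 × 0.75 × (1−0.1) × 0.25 = 0.001265625
barley: 0.8 × 0.05 × 0.8 × (1−0.5) × 0.6 = 0.0096
oats: 0.05 × 0.35 × 0.75 × (1−0.05) × 0.15 = 0.0018703125
Highest score → barley.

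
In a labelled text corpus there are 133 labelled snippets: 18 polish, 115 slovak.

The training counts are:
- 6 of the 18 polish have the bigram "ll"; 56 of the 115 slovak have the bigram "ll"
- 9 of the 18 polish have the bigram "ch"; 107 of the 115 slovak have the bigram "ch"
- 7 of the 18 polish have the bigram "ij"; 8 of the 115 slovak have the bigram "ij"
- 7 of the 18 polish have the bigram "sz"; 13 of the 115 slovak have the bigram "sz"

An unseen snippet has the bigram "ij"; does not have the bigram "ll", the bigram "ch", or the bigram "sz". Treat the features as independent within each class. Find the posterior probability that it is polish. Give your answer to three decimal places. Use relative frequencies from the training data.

0.849

polish: (18/133) × (12/18) × (9/18) × (7/18) × (11/18) ≈ 0.0107212
slovak: (115/133) × (59/115) × (8/115) × (8/115) × (102/115) ≈ 0.00190409
P(polish | x) = 0.0107212 / 0.01262529 ≈ 0.849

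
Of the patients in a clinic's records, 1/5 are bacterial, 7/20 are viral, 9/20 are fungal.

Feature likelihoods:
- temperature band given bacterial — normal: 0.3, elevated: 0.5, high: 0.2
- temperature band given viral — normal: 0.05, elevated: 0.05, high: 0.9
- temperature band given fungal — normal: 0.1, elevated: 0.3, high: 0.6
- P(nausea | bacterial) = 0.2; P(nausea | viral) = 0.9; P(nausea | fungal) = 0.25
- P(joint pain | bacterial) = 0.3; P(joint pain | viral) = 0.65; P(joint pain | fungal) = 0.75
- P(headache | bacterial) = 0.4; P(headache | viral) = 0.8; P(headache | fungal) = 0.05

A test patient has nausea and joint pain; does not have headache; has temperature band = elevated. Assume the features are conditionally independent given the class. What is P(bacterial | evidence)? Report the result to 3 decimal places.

0.121

bacterial: 0.2 × 0.5 × 0.2 × 0.3 × (1−0.4) = 0.0036
viral: 0.35 × 0.05 × 0.9 × 0.65 × (1−0.8) = 0.0020475
fungal: 0.45 × 0.3 × 0.25 × 0.75 × (1−0.05) = 0.024046875
P(bacterial | x) = 0.0036 / 0.029694375 ≈ 0.121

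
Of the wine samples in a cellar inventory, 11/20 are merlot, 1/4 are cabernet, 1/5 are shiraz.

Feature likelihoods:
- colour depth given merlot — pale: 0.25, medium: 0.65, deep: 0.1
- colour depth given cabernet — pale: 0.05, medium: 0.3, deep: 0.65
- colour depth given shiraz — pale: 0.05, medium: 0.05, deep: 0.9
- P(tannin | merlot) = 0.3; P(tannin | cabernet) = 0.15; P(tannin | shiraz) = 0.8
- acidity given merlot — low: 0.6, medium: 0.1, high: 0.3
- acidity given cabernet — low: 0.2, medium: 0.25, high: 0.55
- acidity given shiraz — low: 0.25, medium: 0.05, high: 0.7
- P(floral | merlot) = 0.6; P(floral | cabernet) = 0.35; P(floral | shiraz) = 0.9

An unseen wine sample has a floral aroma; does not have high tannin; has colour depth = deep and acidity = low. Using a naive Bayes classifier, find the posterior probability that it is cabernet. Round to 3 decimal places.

merlot: 0.55 × 0.1 × (1−0.3) × 0.6 × 0.6 = 0.01386
cabernet: 0.25 × 0.65 × (1−0.15) × 0.2 × 0.35 = 0.00966875
shiraz: 0.2 × 0.9 × (1−0.8) × 0.25 × 0.9 = 0.0081
P(cabernet | x) = 0.00966875 / 0.03162875 ≈ 0.306

0.306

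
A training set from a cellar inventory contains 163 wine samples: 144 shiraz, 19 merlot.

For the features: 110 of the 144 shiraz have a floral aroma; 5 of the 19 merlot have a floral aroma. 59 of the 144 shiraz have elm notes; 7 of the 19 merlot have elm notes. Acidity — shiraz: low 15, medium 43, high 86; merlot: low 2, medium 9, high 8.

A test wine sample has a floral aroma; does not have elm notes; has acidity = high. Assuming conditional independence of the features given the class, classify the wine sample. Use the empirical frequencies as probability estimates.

shiraz: (144/163) × (110/144) × (85/144) × (86/144) ≈ 0.237902
merlot: (19/163) × (5/19) × (12/19) × (8/19) ≈ 0.0081573
Highest score → shiraz.

shiraz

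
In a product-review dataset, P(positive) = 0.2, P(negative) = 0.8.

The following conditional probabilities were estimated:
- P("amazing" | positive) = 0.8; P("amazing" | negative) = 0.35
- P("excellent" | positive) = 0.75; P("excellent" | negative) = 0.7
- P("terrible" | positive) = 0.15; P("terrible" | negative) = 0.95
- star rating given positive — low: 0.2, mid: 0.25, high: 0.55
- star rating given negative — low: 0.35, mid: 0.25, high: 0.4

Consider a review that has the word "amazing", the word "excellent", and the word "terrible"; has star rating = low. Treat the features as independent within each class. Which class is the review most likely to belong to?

positive: 0.2 × 0.8 × 0.75 × 0.15 × 0.2 = 0.0036
negative: 0.8 × 0.35 × 0.7 × 0.95 × 0.35 = 0.06517
Highest score → negative.

negative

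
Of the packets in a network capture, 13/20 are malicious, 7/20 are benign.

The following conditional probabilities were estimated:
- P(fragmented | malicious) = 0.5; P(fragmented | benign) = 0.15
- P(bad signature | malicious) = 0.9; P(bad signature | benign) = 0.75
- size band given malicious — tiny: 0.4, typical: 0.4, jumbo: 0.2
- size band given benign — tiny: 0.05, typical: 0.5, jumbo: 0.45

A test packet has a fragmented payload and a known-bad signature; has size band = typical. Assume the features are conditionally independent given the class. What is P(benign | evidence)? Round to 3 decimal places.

0.144

malicious: 0.65 × 0.5 × 0.9 × 0.4 = 0.117
benign: 0.35 × 0.15 × 0.75 × 0.5 = 0.0196875
P(benign | x) = 0.0196875 / 0.1366875 ≈ 0.144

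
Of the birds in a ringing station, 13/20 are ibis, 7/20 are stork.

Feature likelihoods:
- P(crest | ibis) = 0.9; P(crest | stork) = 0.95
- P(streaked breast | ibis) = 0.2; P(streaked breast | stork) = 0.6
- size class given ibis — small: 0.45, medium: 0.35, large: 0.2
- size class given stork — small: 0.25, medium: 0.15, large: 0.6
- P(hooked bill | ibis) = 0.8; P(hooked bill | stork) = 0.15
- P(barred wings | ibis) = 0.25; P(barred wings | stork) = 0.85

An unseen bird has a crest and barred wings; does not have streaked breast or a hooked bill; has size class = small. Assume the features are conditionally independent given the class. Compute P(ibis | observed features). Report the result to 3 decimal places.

0.305

ibis: 0.65 × 0.9 × (1−0.2) × 0.45 × (1−0.8) × 0.25 = 0.01053
stork: 0.35 × 0.95 × (1−0.6) × 0.25 × (1−0.15) × 0.85 = 0.024023125
P(ibis | x) = 0.01053 / 0.034553125 ≈ 0.305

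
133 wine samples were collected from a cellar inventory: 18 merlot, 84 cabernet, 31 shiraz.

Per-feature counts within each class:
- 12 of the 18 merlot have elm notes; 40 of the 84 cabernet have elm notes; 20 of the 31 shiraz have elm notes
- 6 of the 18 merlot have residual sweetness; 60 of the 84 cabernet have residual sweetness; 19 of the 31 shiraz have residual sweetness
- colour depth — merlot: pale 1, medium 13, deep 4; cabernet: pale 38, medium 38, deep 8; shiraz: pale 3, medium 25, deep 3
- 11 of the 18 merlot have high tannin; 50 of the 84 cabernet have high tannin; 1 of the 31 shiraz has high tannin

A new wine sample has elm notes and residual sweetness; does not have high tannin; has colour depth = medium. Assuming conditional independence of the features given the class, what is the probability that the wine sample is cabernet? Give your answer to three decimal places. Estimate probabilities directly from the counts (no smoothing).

0.329

merlot: (18/133) × (12/18) × (6/18) × (13/18) × (7/18) ≈ 0.00844704
cabernet: (84/133) × (40/84) × (60/84) × (38/84) × (34/84) ≈ 0.0393355
shiraz: (31/133) × (20/31) × (19/31) × (25/31) × (30/31) ≈ 0.0719297
P(cabernet | x) = 0.0393355 / 0.11971224 ≈ 0.329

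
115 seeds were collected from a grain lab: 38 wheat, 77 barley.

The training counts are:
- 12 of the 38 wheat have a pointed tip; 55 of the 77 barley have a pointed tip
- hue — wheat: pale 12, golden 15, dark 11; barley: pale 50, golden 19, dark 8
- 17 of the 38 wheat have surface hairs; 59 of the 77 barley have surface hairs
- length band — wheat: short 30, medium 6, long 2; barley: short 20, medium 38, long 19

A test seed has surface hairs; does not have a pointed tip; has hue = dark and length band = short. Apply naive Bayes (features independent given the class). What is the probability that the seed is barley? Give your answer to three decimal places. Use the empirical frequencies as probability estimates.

wheat: (38/115) × (26/38) × (11/38) × (17/38) × (30/38) ≈ 0.0231147
barley: (77/115) × (22/77) × (8/77) × (59/77) × (20/77) ≈ 0.00395571
P(barley | x) = 0.00395571 / 0.02707041 ≈ 0.146

0.146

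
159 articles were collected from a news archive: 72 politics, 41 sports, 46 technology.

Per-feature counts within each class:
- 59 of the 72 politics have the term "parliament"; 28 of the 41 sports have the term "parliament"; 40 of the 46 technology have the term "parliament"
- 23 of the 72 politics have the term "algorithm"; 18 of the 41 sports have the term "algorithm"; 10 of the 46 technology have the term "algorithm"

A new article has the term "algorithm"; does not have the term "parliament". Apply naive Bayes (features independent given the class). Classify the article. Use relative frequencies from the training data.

sports

politics: (72/159) × (13/72) × (23/72) ≈ 0.0261181
sports: (41/159) × (13/41) × (18/41) ≈ 0.0358951
technology: (46/159) × (6/46) × (10/46) ≈ 0.00820345
Highest score → sports.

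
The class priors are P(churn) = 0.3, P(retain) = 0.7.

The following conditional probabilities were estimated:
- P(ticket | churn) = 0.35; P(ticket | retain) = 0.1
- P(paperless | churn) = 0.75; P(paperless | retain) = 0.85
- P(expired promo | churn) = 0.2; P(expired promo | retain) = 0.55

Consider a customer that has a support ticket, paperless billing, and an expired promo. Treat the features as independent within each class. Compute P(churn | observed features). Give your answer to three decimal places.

churn: 0.3 × 0.35 × 0.75 × 0.2 = 0.01575
retain: 0.7 × 0.1 × 0.85 × 0.55 = 0.032725
P(churn | x) = 0.01575 / 0.048475 ≈ 0.325

0.325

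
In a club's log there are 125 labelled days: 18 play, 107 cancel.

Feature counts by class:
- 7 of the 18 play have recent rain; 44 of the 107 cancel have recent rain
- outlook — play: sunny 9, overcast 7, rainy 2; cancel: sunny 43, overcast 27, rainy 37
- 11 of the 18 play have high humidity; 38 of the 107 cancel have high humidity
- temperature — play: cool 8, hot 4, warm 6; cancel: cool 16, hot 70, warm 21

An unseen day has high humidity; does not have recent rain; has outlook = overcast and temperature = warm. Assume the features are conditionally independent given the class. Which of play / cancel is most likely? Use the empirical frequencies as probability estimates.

play: (18/125) × (11/18) × (7/18) × (11/18) × (6/18) ≈ 0.00697119
cancel: (107/125) × (63/107) × (27/107) × (38/107) × (21/107) ≈ 0.00886433
Highest score → cancel.

cancel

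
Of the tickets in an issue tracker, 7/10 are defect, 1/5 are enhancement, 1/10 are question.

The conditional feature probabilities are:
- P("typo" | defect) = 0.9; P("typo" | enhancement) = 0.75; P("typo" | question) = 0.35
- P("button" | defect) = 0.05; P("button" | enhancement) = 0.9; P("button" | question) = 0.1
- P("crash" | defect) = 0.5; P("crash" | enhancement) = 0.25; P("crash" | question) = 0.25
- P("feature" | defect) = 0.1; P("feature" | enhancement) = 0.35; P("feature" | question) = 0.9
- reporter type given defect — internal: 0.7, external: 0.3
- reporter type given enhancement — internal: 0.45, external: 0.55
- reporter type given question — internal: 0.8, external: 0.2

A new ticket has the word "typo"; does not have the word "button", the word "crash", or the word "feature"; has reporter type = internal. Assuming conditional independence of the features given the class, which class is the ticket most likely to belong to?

defect: 0.7 × 0.9 × (1−0.05) × (1−0.5) × (1−0.1) × 0.7 = 0.1885275
enhancement: 0.2 × 0.75 × (1−0.9) × (1−0.25) × (1−0.35) × 0.45 = 0.003290625
question: 0.1 × 0.35 × (1−0.1) × (1−0.25) × (1−0.9) × 0.8 = 0.00189
Highest score → defect.

defect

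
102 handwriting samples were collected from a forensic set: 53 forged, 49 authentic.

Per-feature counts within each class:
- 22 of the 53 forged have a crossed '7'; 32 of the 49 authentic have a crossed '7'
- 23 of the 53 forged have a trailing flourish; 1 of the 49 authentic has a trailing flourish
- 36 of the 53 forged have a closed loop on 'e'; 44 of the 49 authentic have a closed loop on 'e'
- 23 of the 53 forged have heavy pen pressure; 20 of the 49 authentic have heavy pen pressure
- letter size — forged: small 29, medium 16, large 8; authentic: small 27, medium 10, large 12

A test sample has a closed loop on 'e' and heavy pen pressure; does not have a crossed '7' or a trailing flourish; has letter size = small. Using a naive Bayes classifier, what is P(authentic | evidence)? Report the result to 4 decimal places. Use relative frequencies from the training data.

forged: (53/102) × (31/53) × (30/53) × (36/53) × (23/53) × (29/53) ≈ 0.0277465
authentic: (49/102) × (17/49) × (48/49) × (44/49) × (20/49) × (27/49) ≈ 0.0329725
P(authentic | x) = 0.0329725 / 0.060719 ≈ 0.5430

0.5430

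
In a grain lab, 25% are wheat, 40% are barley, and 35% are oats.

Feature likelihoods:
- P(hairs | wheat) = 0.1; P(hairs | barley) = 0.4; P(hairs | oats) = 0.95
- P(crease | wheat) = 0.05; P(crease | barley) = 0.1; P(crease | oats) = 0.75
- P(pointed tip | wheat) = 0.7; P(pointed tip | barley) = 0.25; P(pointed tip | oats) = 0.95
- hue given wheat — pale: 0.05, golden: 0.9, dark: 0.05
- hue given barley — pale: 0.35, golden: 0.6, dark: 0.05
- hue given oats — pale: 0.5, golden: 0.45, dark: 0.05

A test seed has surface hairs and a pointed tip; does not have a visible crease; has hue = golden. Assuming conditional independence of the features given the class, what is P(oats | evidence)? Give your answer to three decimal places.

wheat: 0.25 × 0.1 × (1−0.05) × 0.7 × 0.9 = 0.0149625
barley: 0.4 × 0.4 × (1−0.1) × 0.25 × 0.6 = 0.0216
oats: 0.35 × 0.95 × (1−0.75) × 0.95 × 0.45 = 0.0355359375
P(oats | x) = 0.0355359375 / 0.0720984375 ≈ 0.493

0.493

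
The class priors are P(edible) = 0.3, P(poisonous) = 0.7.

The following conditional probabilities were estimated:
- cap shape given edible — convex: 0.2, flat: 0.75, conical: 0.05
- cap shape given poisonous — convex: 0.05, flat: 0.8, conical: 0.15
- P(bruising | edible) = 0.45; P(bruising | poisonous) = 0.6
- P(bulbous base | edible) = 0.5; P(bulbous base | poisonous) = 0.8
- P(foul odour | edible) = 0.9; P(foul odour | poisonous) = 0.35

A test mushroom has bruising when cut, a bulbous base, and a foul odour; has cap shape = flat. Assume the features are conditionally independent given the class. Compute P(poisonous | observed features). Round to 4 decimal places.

edible: 0.3 × 0.75 × 0.45 × 0.5 × 0.9 = 0.0455625
poisonous: 0.7 × 0.8 × 0.6 × 0.8 × 0.35 = 0.09408
P(poisonous | x) = 0.09408 / 0.1396425 ≈ 0.6737

0.6737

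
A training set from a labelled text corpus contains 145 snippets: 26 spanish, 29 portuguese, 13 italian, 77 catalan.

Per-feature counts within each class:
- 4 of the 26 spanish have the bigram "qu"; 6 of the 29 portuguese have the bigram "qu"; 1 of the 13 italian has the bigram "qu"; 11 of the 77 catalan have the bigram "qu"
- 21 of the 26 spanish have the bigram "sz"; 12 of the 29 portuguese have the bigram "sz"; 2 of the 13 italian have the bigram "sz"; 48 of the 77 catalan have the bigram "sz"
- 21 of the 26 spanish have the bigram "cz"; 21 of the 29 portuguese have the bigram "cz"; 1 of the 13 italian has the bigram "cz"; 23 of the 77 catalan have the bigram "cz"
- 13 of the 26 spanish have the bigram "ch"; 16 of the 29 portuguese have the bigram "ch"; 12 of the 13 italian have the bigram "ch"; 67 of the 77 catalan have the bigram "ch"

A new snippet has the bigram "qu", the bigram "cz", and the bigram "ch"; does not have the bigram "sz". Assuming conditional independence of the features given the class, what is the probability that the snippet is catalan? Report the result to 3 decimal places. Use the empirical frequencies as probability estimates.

spanish: (26/145) × (4/26) × (5/26) × (21/26) × (13/26) ≈ 0.00214242
portuguese: (29/145) × (6/29) × (17/29) × (21/29) × (16/29) ≈ 0.0096912
italian: (13/145) × (1/13) × (11/13) × (1/13) × (12/13) ≈ 0.000414358
catalan: (77/145) × (11/77) × (29/77) × (23/77) × (67/77) ≈ 0.00742597
P(catalan | x) = 0.00742597 / 0.019673948 ≈ 0.377

0.377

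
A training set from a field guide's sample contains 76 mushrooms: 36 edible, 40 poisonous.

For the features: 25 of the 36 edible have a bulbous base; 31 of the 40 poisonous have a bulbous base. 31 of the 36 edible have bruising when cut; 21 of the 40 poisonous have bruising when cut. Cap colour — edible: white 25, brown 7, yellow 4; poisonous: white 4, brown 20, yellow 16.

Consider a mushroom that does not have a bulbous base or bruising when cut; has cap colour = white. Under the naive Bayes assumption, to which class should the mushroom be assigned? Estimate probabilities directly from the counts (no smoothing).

edible

edible: (36/76) × (11/36) × (5/36) × (25/36) ≈ 0.01396
poisonous: (40/76) × (9/40) × (19/40) × (4/40) = 0.005625
Highest score → edible.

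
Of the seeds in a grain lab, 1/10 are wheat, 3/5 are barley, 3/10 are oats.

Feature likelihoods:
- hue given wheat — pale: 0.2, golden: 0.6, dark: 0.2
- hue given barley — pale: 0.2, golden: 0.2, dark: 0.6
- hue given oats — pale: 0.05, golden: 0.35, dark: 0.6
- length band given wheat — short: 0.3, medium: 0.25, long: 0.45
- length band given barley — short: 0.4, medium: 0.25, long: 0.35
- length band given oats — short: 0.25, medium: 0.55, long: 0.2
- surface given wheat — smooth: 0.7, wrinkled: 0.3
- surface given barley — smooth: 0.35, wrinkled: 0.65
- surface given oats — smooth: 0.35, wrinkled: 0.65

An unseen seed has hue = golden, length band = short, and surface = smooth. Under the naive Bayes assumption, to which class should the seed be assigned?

wheat: 0.1 × 0.6 × 0.3 × 0.7 = 0.0126
barley: 0.6 × 0.2 × 0.4 × 0.35 = 0.0168
oats: 0.3 × 0.35 × 0.25 × 0.35 = 0.0091875
Highest score → barley.

barley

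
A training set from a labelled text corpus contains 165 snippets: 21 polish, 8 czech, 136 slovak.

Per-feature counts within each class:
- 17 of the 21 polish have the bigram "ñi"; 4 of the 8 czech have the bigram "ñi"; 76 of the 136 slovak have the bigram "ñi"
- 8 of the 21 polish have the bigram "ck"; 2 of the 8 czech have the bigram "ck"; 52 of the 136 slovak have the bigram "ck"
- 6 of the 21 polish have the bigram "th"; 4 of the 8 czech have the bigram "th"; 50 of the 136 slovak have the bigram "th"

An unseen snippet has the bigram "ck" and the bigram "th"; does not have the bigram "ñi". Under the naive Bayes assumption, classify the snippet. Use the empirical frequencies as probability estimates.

polish: (21/165) × (4/21) × (8/21) × (6/21) ≈ 0.00263863
czech: (8/165) × (4/8) × (2/8) × (4/8) ≈ 0.0030303
slovak: (136/165) × (60/136) × (52/136) × (50/136) ≈ 0.0511167
Highest score → slovak.

slovak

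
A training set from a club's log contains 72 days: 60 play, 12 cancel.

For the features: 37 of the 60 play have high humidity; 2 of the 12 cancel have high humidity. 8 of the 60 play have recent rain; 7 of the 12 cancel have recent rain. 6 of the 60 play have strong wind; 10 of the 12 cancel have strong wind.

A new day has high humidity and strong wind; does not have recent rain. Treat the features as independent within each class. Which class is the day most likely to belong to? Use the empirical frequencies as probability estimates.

play

play: (60/72) × (37/60) × (52/60) × (6/60) ≈ 0.044537
cancel: (12/72) × (2/12) × (5/12) × (10/12) ≈ 0.00964506
Highest score → play.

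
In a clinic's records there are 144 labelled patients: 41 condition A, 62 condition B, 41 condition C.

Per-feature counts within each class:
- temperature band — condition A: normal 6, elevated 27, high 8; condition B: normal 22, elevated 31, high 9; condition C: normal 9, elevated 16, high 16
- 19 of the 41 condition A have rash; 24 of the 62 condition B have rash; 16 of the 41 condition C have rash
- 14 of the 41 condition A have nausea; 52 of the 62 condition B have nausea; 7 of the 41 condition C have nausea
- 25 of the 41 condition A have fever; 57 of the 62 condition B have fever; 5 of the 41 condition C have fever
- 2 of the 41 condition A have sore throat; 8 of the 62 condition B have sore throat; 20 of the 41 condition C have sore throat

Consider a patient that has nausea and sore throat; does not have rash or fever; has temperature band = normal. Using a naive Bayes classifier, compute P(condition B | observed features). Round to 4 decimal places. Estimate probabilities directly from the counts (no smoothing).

condition A: (41/144) × (6/41) × (22/41) × (14/41) × (16/41) × (2/41) ≈ 0.00014533
condition B: (62/144) × (22/62) × (38/62) × (52/62) × (5/62) × (8/62) ≈ 0.000817223
condition C: (41/144) × (9/41) × (25/41) × (7/41) × (36/41) × (20/41) ≈ 0.00278686
P(condition B | x) = 0.000817223 / 0.003749413 ≈ 0.2180

0.2180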